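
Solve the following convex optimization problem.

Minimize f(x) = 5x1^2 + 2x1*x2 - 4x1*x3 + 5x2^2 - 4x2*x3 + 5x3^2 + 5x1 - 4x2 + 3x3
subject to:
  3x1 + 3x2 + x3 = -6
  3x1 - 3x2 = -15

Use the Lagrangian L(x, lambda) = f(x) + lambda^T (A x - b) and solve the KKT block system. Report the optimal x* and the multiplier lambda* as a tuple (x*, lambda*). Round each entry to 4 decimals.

Form the Lagrangian:
  L(x, lambda) = (1/2) x^T Q x + c^T x + lambda^T (A x - b)
Stationarity (grad_x L = 0): Q x + c + A^T lambda = 0.
Primal feasibility: A x = b.

This gives the KKT block system:
  [ Q   A^T ] [ x     ]   [-c ]
  [ A    0  ] [ lambda ] = [ b ]

Solving the linear system:
  x*      = (-3.3146, 1.6854, -1.1125)
  lambda* = (1.6083, 5.1667)
  f(x*)   = 30.249

x* = (-3.3146, 1.6854, -1.1125), lambda* = (1.6083, 5.1667)


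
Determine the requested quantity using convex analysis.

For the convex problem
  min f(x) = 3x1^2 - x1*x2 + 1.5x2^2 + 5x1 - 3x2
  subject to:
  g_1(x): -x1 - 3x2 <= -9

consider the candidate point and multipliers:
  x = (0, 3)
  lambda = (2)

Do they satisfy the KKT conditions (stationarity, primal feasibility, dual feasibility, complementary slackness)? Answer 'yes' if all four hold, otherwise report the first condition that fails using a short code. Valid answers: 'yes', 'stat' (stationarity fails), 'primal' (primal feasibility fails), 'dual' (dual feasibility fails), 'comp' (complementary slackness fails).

Gradient of f: grad f(x) = Q x + c = (2, 6)
Constraint values g_i(x) = a_i^T x - b_i:
  g_1((0, 3)) = 0
Stationarity residual: grad f(x) + sum_i lambda_i a_i = (0, 0)
  -> stationarity OK
Primal feasibility (all g_i <= 0): OK
Dual feasibility (all lambda_i >= 0): OK
Complementary slackness (lambda_i * g_i(x) = 0 for all i): OK

Verdict: yes, KKT holds.

yes


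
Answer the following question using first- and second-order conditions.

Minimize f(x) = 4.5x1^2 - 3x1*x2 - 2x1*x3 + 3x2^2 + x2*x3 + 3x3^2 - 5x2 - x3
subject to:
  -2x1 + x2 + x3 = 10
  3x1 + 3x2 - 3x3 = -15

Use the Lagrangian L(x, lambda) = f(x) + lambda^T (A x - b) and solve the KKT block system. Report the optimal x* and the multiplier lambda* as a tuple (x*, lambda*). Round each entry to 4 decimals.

Form the Lagrangian:
  L(x, lambda) = (1/2) x^T Q x + c^T x + lambda^T (A x - b)
Stationarity (grad_x L = 0): Q x + c + A^T lambda = 0.
Primal feasibility: A x = b.

This gives the KKT block system:
  [ Q   A^T ] [ x     ]   [-c ]
  [ A    0  ] [ lambda ] = [ b ]

Solving the linear system:
  x*      = (-3.3939, 0.803, 2.4091)
  lambda* = (-16.7273, 1.4394)
  f(x*)   = 91.2197

x* = (-3.3939, 0.803, 2.4091), lambda* = (-16.7273, 1.4394)


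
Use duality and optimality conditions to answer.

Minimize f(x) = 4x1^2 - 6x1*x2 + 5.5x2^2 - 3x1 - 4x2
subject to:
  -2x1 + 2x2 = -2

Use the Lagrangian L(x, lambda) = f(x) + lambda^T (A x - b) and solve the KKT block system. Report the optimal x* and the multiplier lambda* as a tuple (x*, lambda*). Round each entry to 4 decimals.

Form the Lagrangian:
  L(x, lambda) = (1/2) x^T Q x + c^T x + lambda^T (A x - b)
Stationarity (grad_x L = 0): Q x + c + A^T lambda = 0.
Primal feasibility: A x = b.

This gives the KKT block system:
  [ Q   A^T ] [ x     ]   [-c ]
  [ A    0  ] [ lambda ] = [ b ]

Solving the linear system:
  x*      = (1.7143, 0.7143)
  lambda* = (3.2143)
  f(x*)   = -0.7857

x* = (1.7143, 0.7143), lambda* = (3.2143)


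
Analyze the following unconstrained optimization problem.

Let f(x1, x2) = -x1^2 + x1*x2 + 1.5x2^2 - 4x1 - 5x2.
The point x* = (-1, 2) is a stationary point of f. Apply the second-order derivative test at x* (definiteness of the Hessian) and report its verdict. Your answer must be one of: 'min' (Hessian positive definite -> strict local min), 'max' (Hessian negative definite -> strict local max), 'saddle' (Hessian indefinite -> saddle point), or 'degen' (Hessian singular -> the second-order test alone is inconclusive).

Compute the Hessian H = grad^2 f:
  H = [[-2, 1], [1, 3]]
Verify stationarity: grad f(x*) = H x* + g = (0, 0).
Eigenvalues of H: -2.1926, 3.1926.
Eigenvalues have mixed signs, so H is indefinite -> x* is a saddle point.

saddle


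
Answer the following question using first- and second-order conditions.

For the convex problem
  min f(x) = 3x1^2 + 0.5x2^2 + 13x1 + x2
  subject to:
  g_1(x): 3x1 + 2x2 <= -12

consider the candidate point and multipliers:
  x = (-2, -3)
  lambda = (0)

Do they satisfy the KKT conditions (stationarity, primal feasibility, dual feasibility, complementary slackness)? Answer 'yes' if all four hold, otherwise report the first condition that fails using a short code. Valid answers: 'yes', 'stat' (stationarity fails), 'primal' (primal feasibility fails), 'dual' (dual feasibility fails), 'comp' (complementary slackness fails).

Gradient of f: grad f(x) = Q x + c = (1, -2)
Constraint values g_i(x) = a_i^T x - b_i:
  g_1((-2, -3)) = 0
Stationarity residual: grad f(x) + sum_i lambda_i a_i = (1, -2)
  -> stationarity FAILS
Primal feasibility (all g_i <= 0): OK
Dual feasibility (all lambda_i >= 0): OK
Complementary slackness (lambda_i * g_i(x) = 0 for all i): OK

Verdict: the first failing condition is stationarity -> stat.

stat


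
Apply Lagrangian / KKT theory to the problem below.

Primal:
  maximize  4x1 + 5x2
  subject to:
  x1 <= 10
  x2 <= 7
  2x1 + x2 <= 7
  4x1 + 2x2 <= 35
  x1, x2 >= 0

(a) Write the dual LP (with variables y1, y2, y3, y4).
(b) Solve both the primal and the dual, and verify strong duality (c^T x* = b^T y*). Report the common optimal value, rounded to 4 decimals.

The standard primal-dual pair for 'max c^T x s.t. A x <= b, x >= 0' is:
  Dual:  min b^T y  s.t.  A^T y >= c,  y >= 0.

So the dual LP is:
  minimize  10y1 + 7y2 + 7y3 + 35y4
  subject to:
    y1 + 2y3 + 4y4 >= 4
    y2 + y3 + 2y4 >= 5
    y1, y2, y3, y4 >= 0

Solving the primal: x* = (0, 7).
  primal value c^T x* = 35.
Solving the dual: y* = (0, 3, 2, 0).
  dual value b^T y* = 35.
Strong duality: c^T x* = b^T y*. Confirmed.

35


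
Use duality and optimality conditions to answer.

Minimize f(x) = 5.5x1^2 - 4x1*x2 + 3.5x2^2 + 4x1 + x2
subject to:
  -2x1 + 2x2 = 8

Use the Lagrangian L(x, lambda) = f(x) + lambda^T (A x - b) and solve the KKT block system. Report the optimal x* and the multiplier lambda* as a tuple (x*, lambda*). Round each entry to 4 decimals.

Form the Lagrangian:
  L(x, lambda) = (1/2) x^T Q x + c^T x + lambda^T (A x - b)
Stationarity (grad_x L = 0): Q x + c + A^T lambda = 0.
Primal feasibility: A x = b.

This gives the KKT block system:
  [ Q   A^T ] [ x     ]   [-c ]
  [ A    0  ] [ lambda ] = [ b ]

Solving the linear system:
  x*      = (-1.7, 2.3)
  lambda* = (-11.95)
  f(x*)   = 45.55

x* = (-1.7, 2.3), lambda* = (-11.95)


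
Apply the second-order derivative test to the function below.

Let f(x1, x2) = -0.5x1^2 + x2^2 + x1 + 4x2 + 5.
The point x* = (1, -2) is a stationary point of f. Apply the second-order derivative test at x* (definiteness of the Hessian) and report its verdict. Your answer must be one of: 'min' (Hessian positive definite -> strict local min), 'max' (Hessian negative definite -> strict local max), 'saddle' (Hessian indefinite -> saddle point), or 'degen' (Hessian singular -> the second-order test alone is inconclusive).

Compute the Hessian H = grad^2 f:
  H = [[-1, 0], [0, 2]]
Verify stationarity: grad f(x*) = H x* + g = (0, 0).
Eigenvalues of H: -1, 2.
Eigenvalues have mixed signs, so H is indefinite -> x* is a saddle point.

saddle


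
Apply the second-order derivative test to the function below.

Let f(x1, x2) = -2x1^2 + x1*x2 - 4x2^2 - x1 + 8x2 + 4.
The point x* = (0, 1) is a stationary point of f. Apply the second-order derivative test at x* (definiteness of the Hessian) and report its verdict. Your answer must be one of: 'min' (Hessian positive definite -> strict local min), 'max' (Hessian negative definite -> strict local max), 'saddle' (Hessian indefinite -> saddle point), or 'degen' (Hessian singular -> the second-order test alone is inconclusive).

Compute the Hessian H = grad^2 f:
  H = [[-4, 1], [1, -8]]
Verify stationarity: grad f(x*) = H x* + g = (0, 0).
Eigenvalues of H: -8.2361, -3.7639.
Both eigenvalues < 0, so H is negative definite -> x* is a strict local max.

max


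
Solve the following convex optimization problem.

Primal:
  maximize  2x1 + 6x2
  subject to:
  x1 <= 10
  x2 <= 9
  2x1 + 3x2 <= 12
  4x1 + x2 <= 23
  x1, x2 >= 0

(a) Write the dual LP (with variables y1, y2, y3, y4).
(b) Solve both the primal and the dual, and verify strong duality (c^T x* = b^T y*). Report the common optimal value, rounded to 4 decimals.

The standard primal-dual pair for 'max c^T x s.t. A x <= b, x >= 0' is:
  Dual:  min b^T y  s.t.  A^T y >= c,  y >= 0.

So the dual LP is:
  minimize  10y1 + 9y2 + 12y3 + 23y4
  subject to:
    y1 + 2y3 + 4y4 >= 2
    y2 + 3y3 + y4 >= 6
    y1, y2, y3, y4 >= 0

Solving the primal: x* = (0, 4).
  primal value c^T x* = 24.
Solving the dual: y* = (0, 0, 2, 0).
  dual value b^T y* = 24.
Strong duality: c^T x* = b^T y*. Confirmed.

24


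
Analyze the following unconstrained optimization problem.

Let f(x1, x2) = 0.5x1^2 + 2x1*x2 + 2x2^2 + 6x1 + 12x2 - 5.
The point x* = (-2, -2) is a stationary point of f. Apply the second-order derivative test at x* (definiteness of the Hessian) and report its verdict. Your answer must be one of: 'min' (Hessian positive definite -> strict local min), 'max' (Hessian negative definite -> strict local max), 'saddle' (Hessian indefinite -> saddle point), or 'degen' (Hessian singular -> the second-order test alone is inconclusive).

Compute the Hessian H = grad^2 f:
  H = [[1, 2], [2, 4]]
Verify stationarity: grad f(x*) = H x* + g = (0, 0).
Eigenvalues of H: 0, 5.
H has a zero eigenvalue (singular; positive semidefinite but not definite), so H is neither positive definite, negative definite, nor indefinite. The second-order test alone is inconclusive -> degen.
(Indeed, f is constant along the null direction of H through x*, so x* is not a strict local extremum.)

degen


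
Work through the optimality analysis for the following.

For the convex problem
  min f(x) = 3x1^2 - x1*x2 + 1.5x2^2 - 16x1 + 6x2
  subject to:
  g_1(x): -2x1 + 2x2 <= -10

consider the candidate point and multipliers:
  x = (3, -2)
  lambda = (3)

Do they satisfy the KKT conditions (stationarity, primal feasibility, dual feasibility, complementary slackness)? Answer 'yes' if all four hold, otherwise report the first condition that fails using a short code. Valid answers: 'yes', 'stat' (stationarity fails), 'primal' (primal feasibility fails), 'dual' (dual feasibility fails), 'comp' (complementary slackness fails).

Gradient of f: grad f(x) = Q x + c = (4, -3)
Constraint values g_i(x) = a_i^T x - b_i:
  g_1((3, -2)) = 0
Stationarity residual: grad f(x) + sum_i lambda_i a_i = (-2, 3)
  -> stationarity FAILS
Primal feasibility (all g_i <= 0): OK
Dual feasibility (all lambda_i >= 0): OK
Complementary slackness (lambda_i * g_i(x) = 0 for all i): OK

Verdict: the first failing condition is stationarity -> stat.

stat


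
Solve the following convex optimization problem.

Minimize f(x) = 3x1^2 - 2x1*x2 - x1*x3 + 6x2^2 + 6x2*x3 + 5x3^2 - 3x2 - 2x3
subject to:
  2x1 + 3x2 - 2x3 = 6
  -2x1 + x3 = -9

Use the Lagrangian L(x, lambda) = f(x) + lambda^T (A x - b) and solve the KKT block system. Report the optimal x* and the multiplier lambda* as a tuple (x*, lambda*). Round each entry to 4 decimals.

Form the Lagrangian:
  L(x, lambda) = (1/2) x^T Q x + c^T x + lambda^T (A x - b)
Stationarity (grad_x L = 0): Q x + c + A^T lambda = 0.
Primal feasibility: A x = b.

This gives the KKT block system:
  [ Q   A^T ] [ x     ]   [-c ]
  [ A    0  ] [ lambda ] = [ b ]

Solving the linear system:
  x*      = (4.6978, -0.8681, 0.3956)
  lambda* = (6.8132, 21.5769)
  f(x*)   = 77.5632

x* = (4.6978, -0.8681, 0.3956), lambda* = (6.8132, 21.5769)


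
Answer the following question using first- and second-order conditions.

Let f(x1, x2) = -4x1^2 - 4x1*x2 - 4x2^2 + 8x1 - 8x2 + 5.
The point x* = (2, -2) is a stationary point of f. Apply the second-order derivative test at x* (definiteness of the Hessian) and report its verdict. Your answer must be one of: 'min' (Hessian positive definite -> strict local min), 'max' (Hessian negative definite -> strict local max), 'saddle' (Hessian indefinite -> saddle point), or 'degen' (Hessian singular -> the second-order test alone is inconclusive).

Compute the Hessian H = grad^2 f:
  H = [[-8, -4], [-4, -8]]
Verify stationarity: grad f(x*) = H x* + g = (0, 0).
Eigenvalues of H: -12, -4.
Both eigenvalues < 0, so H is negative definite -> x* is a strict local max.

max


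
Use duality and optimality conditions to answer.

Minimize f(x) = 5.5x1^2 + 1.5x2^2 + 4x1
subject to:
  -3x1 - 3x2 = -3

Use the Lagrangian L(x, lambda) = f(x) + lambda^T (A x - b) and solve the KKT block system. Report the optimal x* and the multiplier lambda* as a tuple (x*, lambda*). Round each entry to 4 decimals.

Form the Lagrangian:
  L(x, lambda) = (1/2) x^T Q x + c^T x + lambda^T (A x - b)
Stationarity (grad_x L = 0): Q x + c + A^T lambda = 0.
Primal feasibility: A x = b.

This gives the KKT block system:
  [ Q   A^T ] [ x     ]   [-c ]
  [ A    0  ] [ lambda ] = [ b ]

Solving the linear system:
  x*      = (-0.0714, 1.0714)
  lambda* = (1.0714)
  f(x*)   = 1.4643

x* = (-0.0714, 1.0714), lambda* = (1.0714)


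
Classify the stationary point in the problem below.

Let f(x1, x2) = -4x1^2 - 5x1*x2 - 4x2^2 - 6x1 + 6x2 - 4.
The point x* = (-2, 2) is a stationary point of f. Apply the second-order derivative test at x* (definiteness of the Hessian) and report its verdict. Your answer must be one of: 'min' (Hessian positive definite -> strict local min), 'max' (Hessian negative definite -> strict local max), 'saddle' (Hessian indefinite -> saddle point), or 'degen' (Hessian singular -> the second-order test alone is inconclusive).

Compute the Hessian H = grad^2 f:
  H = [[-8, -5], [-5, -8]]
Verify stationarity: grad f(x*) = H x* + g = (0, 0).
Eigenvalues of H: -13, -3.
Both eigenvalues < 0, so H is negative definite -> x* is a strict local max.

max


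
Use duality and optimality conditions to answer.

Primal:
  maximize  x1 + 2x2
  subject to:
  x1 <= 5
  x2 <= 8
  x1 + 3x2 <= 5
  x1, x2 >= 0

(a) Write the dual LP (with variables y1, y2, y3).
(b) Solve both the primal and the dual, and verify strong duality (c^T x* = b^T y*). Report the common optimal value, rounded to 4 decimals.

The standard primal-dual pair for 'max c^T x s.t. A x <= b, x >= 0' is:
  Dual:  min b^T y  s.t.  A^T y >= c,  y >= 0.

So the dual LP is:
  minimize  5y1 + 8y2 + 5y3
  subject to:
    y1 + y3 >= 1
    y2 + 3y3 >= 2
    y1, y2, y3 >= 0

Solving the primal: x* = (5, 0).
  primal value c^T x* = 5.
Solving the dual: y* = (0.3333, 0, 0.6667).
  dual value b^T y* = 5.
Strong duality: c^T x* = b^T y*. Confirmed.

5


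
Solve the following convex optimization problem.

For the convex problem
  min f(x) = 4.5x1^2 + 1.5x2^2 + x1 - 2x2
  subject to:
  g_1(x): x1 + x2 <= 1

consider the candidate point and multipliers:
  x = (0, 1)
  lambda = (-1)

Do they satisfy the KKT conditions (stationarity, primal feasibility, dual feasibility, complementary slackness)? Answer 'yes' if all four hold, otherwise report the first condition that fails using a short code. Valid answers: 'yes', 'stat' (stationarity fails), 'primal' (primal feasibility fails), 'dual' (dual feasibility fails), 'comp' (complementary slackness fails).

Gradient of f: grad f(x) = Q x + c = (1, 1)
Constraint values g_i(x) = a_i^T x - b_i:
  g_1((0, 1)) = 0
Stationarity residual: grad f(x) + sum_i lambda_i a_i = (0, 0)
  -> stationarity OK
Primal feasibility (all g_i <= 0): OK
Dual feasibility (all lambda_i >= 0): FAILS
Complementary slackness (lambda_i * g_i(x) = 0 for all i): OK

Verdict: the first failing condition is dual_feasibility -> dual.

dual


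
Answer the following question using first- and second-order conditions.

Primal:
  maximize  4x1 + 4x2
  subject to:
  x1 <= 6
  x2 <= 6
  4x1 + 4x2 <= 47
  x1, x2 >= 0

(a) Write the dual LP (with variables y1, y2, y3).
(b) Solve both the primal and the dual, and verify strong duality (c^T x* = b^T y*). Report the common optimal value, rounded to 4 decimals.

The standard primal-dual pair for 'max c^T x s.t. A x <= b, x >= 0' is:
  Dual:  min b^T y  s.t.  A^T y >= c,  y >= 0.

So the dual LP is:
  minimize  6y1 + 6y2 + 47y3
  subject to:
    y1 + 4y3 >= 4
    y2 + 4y3 >= 4
    y1, y2, y3 >= 0

Solving the primal: x* = (5.75, 6).
  primal value c^T x* = 47.
Solving the dual: y* = (0, 0, 1).
  dual value b^T y* = 47.
Strong duality: c^T x* = b^T y*. Confirmed.

47


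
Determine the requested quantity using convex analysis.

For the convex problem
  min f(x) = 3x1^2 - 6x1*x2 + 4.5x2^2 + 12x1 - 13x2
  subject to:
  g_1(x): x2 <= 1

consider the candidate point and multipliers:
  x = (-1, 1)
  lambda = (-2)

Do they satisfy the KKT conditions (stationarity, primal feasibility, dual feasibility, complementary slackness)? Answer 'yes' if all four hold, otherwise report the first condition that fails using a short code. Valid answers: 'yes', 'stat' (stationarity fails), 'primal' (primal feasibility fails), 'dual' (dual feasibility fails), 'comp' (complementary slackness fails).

Gradient of f: grad f(x) = Q x + c = (0, 2)
Constraint values g_i(x) = a_i^T x - b_i:
  g_1((-1, 1)) = 0
Stationarity residual: grad f(x) + sum_i lambda_i a_i = (0, 0)
  -> stationarity OK
Primal feasibility (all g_i <= 0): OK
Dual feasibility (all lambda_i >= 0): FAILS
Complementary slackness (lambda_i * g_i(x) = 0 for all i): OK

Verdict: the first failing condition is dual_feasibility -> dual.

dual


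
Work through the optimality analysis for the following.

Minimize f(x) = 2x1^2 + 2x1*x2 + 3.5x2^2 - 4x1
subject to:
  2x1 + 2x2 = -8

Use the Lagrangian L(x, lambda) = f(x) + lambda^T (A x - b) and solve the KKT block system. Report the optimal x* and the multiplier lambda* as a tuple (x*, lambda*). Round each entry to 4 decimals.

Form the Lagrangian:
  L(x, lambda) = (1/2) x^T Q x + c^T x + lambda^T (A x - b)
Stationarity (grad_x L = 0): Q x + c + A^T lambda = 0.
Primal feasibility: A x = b.

This gives the KKT block system:
  [ Q   A^T ] [ x     ]   [-c ]
  [ A    0  ] [ lambda ] = [ b ]

Solving the linear system:
  x*      = (-2.2857, -1.7143)
  lambda* = (8.2857)
  f(x*)   = 37.7143

x* = (-2.2857, -1.7143), lambda* = (8.2857)


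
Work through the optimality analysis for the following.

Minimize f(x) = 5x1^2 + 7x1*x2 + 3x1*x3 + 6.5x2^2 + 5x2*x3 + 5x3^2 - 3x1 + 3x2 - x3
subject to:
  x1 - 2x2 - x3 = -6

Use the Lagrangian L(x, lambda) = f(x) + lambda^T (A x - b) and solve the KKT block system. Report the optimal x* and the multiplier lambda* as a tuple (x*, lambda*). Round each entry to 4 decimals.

Form the Lagrangian:
  L(x, lambda) = (1/2) x^T Q x + c^T x + lambda^T (A x - b)
Stationarity (grad_x L = 0): Q x + c + A^T lambda = 0.
Primal feasibility: A x = b.

This gives the KKT block system:
  [ Q   A^T ] [ x     ]   [-c ]
  [ A    0  ] [ lambda ] = [ b ]

Solving the linear system:
  x*      = (-1.8912, 1.7734, 0.5619)
  lambda* = (7.8127)
  f(x*)   = 28.6541

x* = (-1.8912, 1.7734, 0.5619), lambda* = (7.8127)


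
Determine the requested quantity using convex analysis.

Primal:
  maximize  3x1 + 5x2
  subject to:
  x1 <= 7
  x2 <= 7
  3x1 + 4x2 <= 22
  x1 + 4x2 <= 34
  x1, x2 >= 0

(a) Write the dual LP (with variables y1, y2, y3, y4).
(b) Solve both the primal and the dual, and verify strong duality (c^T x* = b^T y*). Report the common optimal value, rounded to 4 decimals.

The standard primal-dual pair for 'max c^T x s.t. A x <= b, x >= 0' is:
  Dual:  min b^T y  s.t.  A^T y >= c,  y >= 0.

So the dual LP is:
  minimize  7y1 + 7y2 + 22y3 + 34y4
  subject to:
    y1 + 3y3 + y4 >= 3
    y2 + 4y3 + 4y4 >= 5
    y1, y2, y3, y4 >= 0

Solving the primal: x* = (0, 5.5).
  primal value c^T x* = 27.5.
Solving the dual: y* = (0, 0, 1.25, 0).
  dual value b^T y* = 27.5.
Strong duality: c^T x* = b^T y*. Confirmed.

27.5


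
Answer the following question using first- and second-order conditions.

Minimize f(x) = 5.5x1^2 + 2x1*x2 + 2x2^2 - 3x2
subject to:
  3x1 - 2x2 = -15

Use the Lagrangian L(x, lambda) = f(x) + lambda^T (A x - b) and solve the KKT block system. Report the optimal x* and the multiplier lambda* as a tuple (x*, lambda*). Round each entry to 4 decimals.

Form the Lagrangian:
  L(x, lambda) = (1/2) x^T Q x + c^T x + lambda^T (A x - b)
Stationarity (grad_x L = 0): Q x + c + A^T lambda = 0.
Primal feasibility: A x = b.

This gives the KKT block system:
  [ Q   A^T ] [ x     ]   [-c ]
  [ A    0  ] [ lambda ] = [ b ]

Solving the linear system:
  x*      = (-2.1346, 4.2981)
  lambda* = (4.9615)
  f(x*)   = 30.7644

x* = (-2.1346, 4.2981), lambda* = (4.9615)


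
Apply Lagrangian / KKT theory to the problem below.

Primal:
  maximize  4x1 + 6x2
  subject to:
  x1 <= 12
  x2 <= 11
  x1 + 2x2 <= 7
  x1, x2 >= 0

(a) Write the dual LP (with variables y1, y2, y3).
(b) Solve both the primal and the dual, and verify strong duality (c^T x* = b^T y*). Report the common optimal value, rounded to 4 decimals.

The standard primal-dual pair for 'max c^T x s.t. A x <= b, x >= 0' is:
  Dual:  min b^T y  s.t.  A^T y >= c,  y >= 0.

So the dual LP is:
  minimize  12y1 + 11y2 + 7y3
  subject to:
    y1 + y3 >= 4
    y2 + 2y3 >= 6
    y1, y2, y3 >= 0

Solving the primal: x* = (7, 0).
  primal value c^T x* = 28.
Solving the dual: y* = (0, 0, 4).
  dual value b^T y* = 28.
Strong duality: c^T x* = b^T y*. Confirmed.

28


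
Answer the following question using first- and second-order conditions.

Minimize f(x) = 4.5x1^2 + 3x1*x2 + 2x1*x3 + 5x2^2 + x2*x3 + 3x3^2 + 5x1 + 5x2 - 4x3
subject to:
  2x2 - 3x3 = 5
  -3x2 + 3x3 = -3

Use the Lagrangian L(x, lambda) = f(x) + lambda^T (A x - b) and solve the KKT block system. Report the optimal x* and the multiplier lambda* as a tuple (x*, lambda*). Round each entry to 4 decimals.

Form the Lagrangian:
  L(x, lambda) = (1/2) x^T Q x + c^T x + lambda^T (A x - b)
Stationarity (grad_x L = 0): Q x + c + A^T lambda = 0.
Primal feasibility: A x = b.

This gives the KKT block system:
  [ Q   A^T ] [ x     ]   [-c ]
  [ A    0  ] [ lambda ] = [ b ]

Solving the linear system:
  x*      = (0.7778, -2, -3)
  lambda* = (-38.1111, -30.6296)
  f(x*)   = 52.2778

x* = (0.7778, -2, -3), lambda* = (-38.1111, -30.6296)


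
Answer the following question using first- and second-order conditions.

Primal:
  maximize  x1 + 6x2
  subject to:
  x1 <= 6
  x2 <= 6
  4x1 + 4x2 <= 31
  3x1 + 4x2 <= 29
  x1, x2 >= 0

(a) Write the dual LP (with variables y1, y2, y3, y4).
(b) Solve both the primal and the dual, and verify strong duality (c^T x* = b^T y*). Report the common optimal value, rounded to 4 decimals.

The standard primal-dual pair for 'max c^T x s.t. A x <= b, x >= 0' is:
  Dual:  min b^T y  s.t.  A^T y >= c,  y >= 0.

So the dual LP is:
  minimize  6y1 + 6y2 + 31y3 + 29y4
  subject to:
    y1 + 4y3 + 3y4 >= 1
    y2 + 4y3 + 4y4 >= 6
    y1, y2, y3, y4 >= 0

Solving the primal: x* = (1.6667, 6).
  primal value c^T x* = 37.6667.
Solving the dual: y* = (0, 4.6667, 0, 0.3333).
  dual value b^T y* = 37.6667.
Strong duality: c^T x* = b^T y*. Confirmed.

37.6667


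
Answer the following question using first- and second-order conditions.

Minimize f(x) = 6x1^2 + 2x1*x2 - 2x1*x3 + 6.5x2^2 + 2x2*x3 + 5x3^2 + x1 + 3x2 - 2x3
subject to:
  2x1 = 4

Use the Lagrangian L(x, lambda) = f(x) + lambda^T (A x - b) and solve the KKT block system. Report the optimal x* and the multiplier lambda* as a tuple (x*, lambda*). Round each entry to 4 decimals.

Form the Lagrangian:
  L(x, lambda) = (1/2) x^T Q x + c^T x + lambda^T (A x - b)
Stationarity (grad_x L = 0): Q x + c + A^T lambda = 0.
Primal feasibility: A x = b.

This gives the KKT block system:
  [ Q   A^T ] [ x     ]   [-c ]
  [ A    0  ] [ lambda ] = [ b ]

Solving the linear system:
  x*      = (2, -0.6508, 0.7302)
  lambda* = (-11.119)
  f(x*)   = 21.5317

x* = (2, -0.6508, 0.7302), lambda* = (-11.119)


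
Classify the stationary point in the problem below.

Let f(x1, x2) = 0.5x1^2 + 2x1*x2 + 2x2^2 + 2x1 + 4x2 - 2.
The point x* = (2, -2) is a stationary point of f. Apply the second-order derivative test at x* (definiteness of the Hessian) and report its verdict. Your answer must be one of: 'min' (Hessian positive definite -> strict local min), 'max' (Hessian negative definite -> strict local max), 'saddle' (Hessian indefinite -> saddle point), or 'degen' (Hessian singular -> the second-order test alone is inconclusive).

Compute the Hessian H = grad^2 f:
  H = [[1, 2], [2, 4]]
Verify stationarity: grad f(x*) = H x* + g = (0, 0).
Eigenvalues of H: 0, 5.
H has a zero eigenvalue (singular; positive semidefinite but not definite), so H is neither positive definite, negative definite, nor indefinite. The second-order test alone is inconclusive -> degen.
(Indeed, f is constant along the null direction of H through x*, so x* is not a strict local extremum.)

degen


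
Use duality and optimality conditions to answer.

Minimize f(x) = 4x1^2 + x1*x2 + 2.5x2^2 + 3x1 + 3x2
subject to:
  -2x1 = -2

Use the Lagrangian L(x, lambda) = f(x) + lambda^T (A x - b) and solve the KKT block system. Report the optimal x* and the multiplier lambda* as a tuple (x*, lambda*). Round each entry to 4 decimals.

Form the Lagrangian:
  L(x, lambda) = (1/2) x^T Q x + c^T x + lambda^T (A x - b)
Stationarity (grad_x L = 0): Q x + c + A^T lambda = 0.
Primal feasibility: A x = b.

This gives the KKT block system:
  [ Q   A^T ] [ x     ]   [-c ]
  [ A    0  ] [ lambda ] = [ b ]

Solving the linear system:
  x*      = (1, -0.8)
  lambda* = (5.1)
  f(x*)   = 5.4

x* = (1, -0.8), lambda* = (5.1)


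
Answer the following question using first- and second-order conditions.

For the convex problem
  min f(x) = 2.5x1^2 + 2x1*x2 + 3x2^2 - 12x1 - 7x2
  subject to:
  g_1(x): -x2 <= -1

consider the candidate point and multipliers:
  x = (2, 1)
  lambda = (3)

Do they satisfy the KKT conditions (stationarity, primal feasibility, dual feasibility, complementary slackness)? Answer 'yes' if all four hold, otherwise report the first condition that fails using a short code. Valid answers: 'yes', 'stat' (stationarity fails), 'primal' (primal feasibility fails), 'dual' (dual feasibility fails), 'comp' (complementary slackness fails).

Gradient of f: grad f(x) = Q x + c = (0, 3)
Constraint values g_i(x) = a_i^T x - b_i:
  g_1((2, 1)) = 0
Stationarity residual: grad f(x) + sum_i lambda_i a_i = (0, 0)
  -> stationarity OK
Primal feasibility (all g_i <= 0): OK
Dual feasibility (all lambda_i >= 0): OK
Complementary slackness (lambda_i * g_i(x) = 0 for all i): OK

Verdict: yes, KKT holds.

yes


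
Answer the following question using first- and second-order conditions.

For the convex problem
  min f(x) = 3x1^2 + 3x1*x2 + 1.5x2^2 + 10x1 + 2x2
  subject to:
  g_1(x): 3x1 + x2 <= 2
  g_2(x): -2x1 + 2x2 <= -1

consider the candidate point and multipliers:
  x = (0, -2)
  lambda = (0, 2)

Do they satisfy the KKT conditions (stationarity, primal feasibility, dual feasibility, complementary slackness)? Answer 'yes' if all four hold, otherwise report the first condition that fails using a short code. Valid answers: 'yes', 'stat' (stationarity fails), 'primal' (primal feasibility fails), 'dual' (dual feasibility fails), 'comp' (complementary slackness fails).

Gradient of f: grad f(x) = Q x + c = (4, -4)
Constraint values g_i(x) = a_i^T x - b_i:
  g_1((0, -2)) = -4
  g_2((0, -2)) = -3
Stationarity residual: grad f(x) + sum_i lambda_i a_i = (0, 0)
  -> stationarity OK
Primal feasibility (all g_i <= 0): OK
Dual feasibility (all lambda_i >= 0): OK
Complementary slackness (lambda_i * g_i(x) = 0 for all i): FAILS

Verdict: the first failing condition is complementary_slackness -> comp.

comp


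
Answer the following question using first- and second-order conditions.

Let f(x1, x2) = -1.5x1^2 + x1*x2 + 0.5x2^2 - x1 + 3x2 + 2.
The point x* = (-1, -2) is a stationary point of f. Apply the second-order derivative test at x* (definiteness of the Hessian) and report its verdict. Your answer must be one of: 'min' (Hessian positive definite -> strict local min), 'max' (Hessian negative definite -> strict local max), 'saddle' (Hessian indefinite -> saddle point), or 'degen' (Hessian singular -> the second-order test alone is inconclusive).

Compute the Hessian H = grad^2 f:
  H = [[-3, 1], [1, 1]]
Verify stationarity: grad f(x*) = H x* + g = (0, 0).
Eigenvalues of H: -3.2361, 1.2361.
Eigenvalues have mixed signs, so H is indefinite -> x* is a saddle point.

saddle


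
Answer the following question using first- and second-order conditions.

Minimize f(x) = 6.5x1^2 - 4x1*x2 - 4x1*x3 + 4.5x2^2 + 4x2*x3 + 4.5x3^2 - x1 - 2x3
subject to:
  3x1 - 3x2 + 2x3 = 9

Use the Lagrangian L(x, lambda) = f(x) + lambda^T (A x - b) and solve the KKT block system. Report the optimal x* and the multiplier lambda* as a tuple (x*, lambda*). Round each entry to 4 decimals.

Form the Lagrangian:
  L(x, lambda) = (1/2) x^T Q x + c^T x + lambda^T (A x - b)
Stationarity (grad_x L = 0): Q x + c + A^T lambda = 0.
Primal feasibility: A x = b.

This gives the KKT block system:
  [ Q   A^T ] [ x     ]   [-c ]
  [ A    0  ] [ lambda ] = [ b ]

Solving the linear system:
  x*      = (0.7602, -1.1683, 1.6072)
  lambda* = (-2.3756)
  f(x*)   = 8.7027

x* = (0.7602, -1.1683, 1.6072), lambda* = (-2.3756)


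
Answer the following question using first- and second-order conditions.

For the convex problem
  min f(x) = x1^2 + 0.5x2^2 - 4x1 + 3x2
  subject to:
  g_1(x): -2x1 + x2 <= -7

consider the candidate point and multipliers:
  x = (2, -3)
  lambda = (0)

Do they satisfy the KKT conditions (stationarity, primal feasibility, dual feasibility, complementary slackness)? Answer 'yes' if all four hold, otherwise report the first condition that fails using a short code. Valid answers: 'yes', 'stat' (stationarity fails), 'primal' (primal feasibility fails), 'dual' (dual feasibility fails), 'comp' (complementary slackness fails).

Gradient of f: grad f(x) = Q x + c = (0, 0)
Constraint values g_i(x) = a_i^T x - b_i:
  g_1((2, -3)) = 0
Stationarity residual: grad f(x) + sum_i lambda_i a_i = (0, 0)
  -> stationarity OK
Primal feasibility (all g_i <= 0): OK
Dual feasibility (all lambda_i >= 0): OK
Complementary slackness (lambda_i * g_i(x) = 0 for all i): OK

Verdict: yes, KKT holds.

yes


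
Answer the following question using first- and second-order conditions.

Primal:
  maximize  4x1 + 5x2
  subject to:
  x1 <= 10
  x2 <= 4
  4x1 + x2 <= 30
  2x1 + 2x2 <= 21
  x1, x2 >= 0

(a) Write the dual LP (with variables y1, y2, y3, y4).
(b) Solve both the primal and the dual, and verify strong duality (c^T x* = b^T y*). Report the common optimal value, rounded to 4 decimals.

The standard primal-dual pair for 'max c^T x s.t. A x <= b, x >= 0' is:
  Dual:  min b^T y  s.t.  A^T y >= c,  y >= 0.

So the dual LP is:
  minimize  10y1 + 4y2 + 30y3 + 21y4
  subject to:
    y1 + 4y3 + 2y4 >= 4
    y2 + y3 + 2y4 >= 5
    y1, y2, y3, y4 >= 0

Solving the primal: x* = (6.5, 4).
  primal value c^T x* = 46.
Solving the dual: y* = (0, 4, 1, 0).
  dual value b^T y* = 46.
Strong duality: c^T x* = b^T y*. Confirmed.

46


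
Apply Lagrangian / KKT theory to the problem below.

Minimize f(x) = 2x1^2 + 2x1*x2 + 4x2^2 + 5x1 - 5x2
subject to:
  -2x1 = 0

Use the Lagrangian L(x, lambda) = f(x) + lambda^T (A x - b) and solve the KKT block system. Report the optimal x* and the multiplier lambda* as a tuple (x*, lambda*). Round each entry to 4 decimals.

Form the Lagrangian:
  L(x, lambda) = (1/2) x^T Q x + c^T x + lambda^T (A x - b)
Stationarity (grad_x L = 0): Q x + c + A^T lambda = 0.
Primal feasibility: A x = b.

This gives the KKT block system:
  [ Q   A^T ] [ x     ]   [-c ]
  [ A    0  ] [ lambda ] = [ b ]

Solving the linear system:
  x*      = (0, 0.625)
  lambda* = (3.125)
  f(x*)   = -1.5625

x* = (0, 0.625), lambda* = (3.125)


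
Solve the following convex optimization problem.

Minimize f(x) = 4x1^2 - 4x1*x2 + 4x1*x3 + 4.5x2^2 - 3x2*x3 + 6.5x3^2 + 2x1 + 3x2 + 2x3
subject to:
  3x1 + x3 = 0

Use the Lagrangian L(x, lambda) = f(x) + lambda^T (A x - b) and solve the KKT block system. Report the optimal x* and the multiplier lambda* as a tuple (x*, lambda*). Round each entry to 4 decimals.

Form the Lagrangian:
  L(x, lambda) = (1/2) x^T Q x + c^T x + lambda^T (A x - b)
Stationarity (grad_x L = 0): Q x + c + A^T lambda = 0.
Primal feasibility: A x = b.

This gives the KKT block system:
  [ Q   A^T ] [ x     ]   [-c ]
  [ A    0  ] [ lambda ] = [ b ]

Solving the linear system:
  x*      = (0.0577, -0.3654, -0.1731)
  lambda* = (-1.0769)
  f(x*)   = -0.6635

x* = (0.0577, -0.3654, -0.1731), lambda* = (-1.0769)


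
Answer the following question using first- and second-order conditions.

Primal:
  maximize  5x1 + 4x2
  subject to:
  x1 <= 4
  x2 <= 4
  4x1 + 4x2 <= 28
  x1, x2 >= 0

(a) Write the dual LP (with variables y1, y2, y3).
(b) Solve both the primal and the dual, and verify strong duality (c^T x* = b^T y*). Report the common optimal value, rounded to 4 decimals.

The standard primal-dual pair for 'max c^T x s.t. A x <= b, x >= 0' is:
  Dual:  min b^T y  s.t.  A^T y >= c,  y >= 0.

So the dual LP is:
  minimize  4y1 + 4y2 + 28y3
  subject to:
    y1 + 4y3 >= 5
    y2 + 4y3 >= 4
    y1, y2, y3 >= 0

Solving the primal: x* = (4, 3).
  primal value c^T x* = 32.
Solving the dual: y* = (1, 0, 1).
  dual value b^T y* = 32.
Strong duality: c^T x* = b^T y*. Confirmed.

32


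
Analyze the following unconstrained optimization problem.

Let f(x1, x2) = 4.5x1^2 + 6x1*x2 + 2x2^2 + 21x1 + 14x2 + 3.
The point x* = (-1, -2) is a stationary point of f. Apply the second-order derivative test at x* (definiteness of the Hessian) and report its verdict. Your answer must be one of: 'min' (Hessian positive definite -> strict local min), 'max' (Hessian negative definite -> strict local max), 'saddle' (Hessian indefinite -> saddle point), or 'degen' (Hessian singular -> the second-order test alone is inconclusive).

Compute the Hessian H = grad^2 f:
  H = [[9, 6], [6, 4]]
Verify stationarity: grad f(x*) = H x* + g = (0, 0).
Eigenvalues of H: 0, 13.
H has a zero eigenvalue (singular; positive semidefinite but not definite), so H is neither positive definite, negative definite, nor indefinite. The second-order test alone is inconclusive -> degen.
(Indeed, f is constant along the null direction of H through x*, so x* is not a strict local extremum.)

degen


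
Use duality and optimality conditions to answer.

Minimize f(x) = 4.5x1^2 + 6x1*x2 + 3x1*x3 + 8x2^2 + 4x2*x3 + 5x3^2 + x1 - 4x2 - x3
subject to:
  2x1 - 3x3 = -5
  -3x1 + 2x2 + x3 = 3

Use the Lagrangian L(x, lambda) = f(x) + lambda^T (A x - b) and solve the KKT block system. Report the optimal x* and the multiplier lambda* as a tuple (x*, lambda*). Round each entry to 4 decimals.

Form the Lagrangian:
  L(x, lambda) = (1/2) x^T Q x + c^T x + lambda^T (A x - b)
Stationarity (grad_x L = 0): Q x + c + A^T lambda = 0.
Primal feasibility: A x = b.

This gives the KKT block system:
  [ Q   A^T ] [ x     ]   [-c ]
  [ A    0  ] [ lambda ] = [ b ]

Solving the linear system:
  x*      = (-0.6355, -0.0748, 1.243)
  lambda* = (3.7477, 2.0187)
  f(x*)   = 5.5514

x* = (-0.6355, -0.0748, 1.243), lambda* = (3.7477, 2.0187)


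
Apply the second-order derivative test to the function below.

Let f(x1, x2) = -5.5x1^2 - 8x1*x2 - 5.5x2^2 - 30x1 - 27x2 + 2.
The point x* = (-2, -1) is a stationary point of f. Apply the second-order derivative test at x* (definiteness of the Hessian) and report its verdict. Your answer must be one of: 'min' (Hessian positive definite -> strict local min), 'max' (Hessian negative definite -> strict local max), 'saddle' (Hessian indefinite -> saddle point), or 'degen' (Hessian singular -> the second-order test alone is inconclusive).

Compute the Hessian H = grad^2 f:
  H = [[-11, -8], [-8, -11]]
Verify stationarity: grad f(x*) = H x* + g = (0, 0).
Eigenvalues of H: -19, -3.
Both eigenvalues < 0, so H is negative definite -> x* is a strict local max.

max


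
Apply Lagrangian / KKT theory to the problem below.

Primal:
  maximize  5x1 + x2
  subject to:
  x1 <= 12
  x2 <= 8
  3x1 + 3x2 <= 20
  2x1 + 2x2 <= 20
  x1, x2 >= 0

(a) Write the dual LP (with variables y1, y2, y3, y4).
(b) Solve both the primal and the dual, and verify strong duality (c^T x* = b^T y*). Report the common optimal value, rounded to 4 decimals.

The standard primal-dual pair for 'max c^T x s.t. A x <= b, x >= 0' is:
  Dual:  min b^T y  s.t.  A^T y >= c,  y >= 0.

So the dual LP is:
  minimize  12y1 + 8y2 + 20y3 + 20y4
  subject to:
    y1 + 3y3 + 2y4 >= 5
    y2 + 3y3 + 2y4 >= 1
    y1, y2, y3, y4 >= 0

Solving the primal: x* = (6.6667, 0).
  primal value c^T x* = 33.3333.
Solving the dual: y* = (0, 0, 1.6667, 0).
  dual value b^T y* = 33.3333.
Strong duality: c^T x* = b^T y*. Confirmed.

33.3333


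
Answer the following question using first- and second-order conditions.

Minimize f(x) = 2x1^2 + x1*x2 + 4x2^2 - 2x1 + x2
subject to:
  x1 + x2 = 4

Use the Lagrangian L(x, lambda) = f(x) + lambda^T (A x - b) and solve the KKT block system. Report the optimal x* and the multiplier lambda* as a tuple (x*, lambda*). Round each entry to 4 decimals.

Form the Lagrangian:
  L(x, lambda) = (1/2) x^T Q x + c^T x + lambda^T (A x - b)
Stationarity (grad_x L = 0): Q x + c + A^T lambda = 0.
Primal feasibility: A x = b.

This gives the KKT block system:
  [ Q   A^T ] [ x     ]   [-c ]
  [ A    0  ] [ lambda ] = [ b ]

Solving the linear system:
  x*      = (3.1, 0.9)
  lambda* = (-11.3)
  f(x*)   = 19.95

x* = (3.1, 0.9), lambda* = (-11.3)


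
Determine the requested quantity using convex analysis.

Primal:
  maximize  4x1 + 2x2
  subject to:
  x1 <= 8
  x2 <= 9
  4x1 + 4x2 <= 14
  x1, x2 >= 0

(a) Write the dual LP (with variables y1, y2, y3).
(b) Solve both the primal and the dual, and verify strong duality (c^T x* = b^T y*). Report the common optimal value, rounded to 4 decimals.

The standard primal-dual pair for 'max c^T x s.t. A x <= b, x >= 0' is:
  Dual:  min b^T y  s.t.  A^T y >= c,  y >= 0.

So the dual LP is:
  minimize  8y1 + 9y2 + 14y3
  subject to:
    y1 + 4y3 >= 4
    y2 + 4y3 >= 2
    y1, y2, y3 >= 0

Solving the primal: x* = (3.5, 0).
  primal value c^T x* = 14.
Solving the dual: y* = (0, 0, 1).
  dual value b^T y* = 14.
Strong duality: c^T x* = b^T y*. Confirmed.

14


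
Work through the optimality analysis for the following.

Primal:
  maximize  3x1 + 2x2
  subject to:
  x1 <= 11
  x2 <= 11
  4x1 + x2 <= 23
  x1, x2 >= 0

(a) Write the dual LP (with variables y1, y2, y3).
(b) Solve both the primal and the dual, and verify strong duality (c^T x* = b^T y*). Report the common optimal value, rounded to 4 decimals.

The standard primal-dual pair for 'max c^T x s.t. A x <= b, x >= 0' is:
  Dual:  min b^T y  s.t.  A^T y >= c,  y >= 0.

So the dual LP is:
  minimize  11y1 + 11y2 + 23y3
  subject to:
    y1 + 4y3 >= 3
    y2 + y3 >= 2
    y1, y2, y3 >= 0

Solving the primal: x* = (3, 11).
  primal value c^T x* = 31.
Solving the dual: y* = (0, 1.25, 0.75).
  dual value b^T y* = 31.
Strong duality: c^T x* = b^T y*. Confirmed.

31


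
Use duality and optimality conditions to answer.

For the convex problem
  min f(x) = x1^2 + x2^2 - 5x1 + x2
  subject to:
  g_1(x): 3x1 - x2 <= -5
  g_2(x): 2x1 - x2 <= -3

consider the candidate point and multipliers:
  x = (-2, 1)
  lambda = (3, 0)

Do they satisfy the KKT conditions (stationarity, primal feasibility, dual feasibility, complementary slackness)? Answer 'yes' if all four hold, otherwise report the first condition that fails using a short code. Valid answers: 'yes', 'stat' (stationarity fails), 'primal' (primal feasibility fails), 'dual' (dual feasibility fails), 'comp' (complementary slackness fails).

Gradient of f: grad f(x) = Q x + c = (-9, 3)
Constraint values g_i(x) = a_i^T x - b_i:
  g_1((-2, 1)) = -2
  g_2((-2, 1)) = -2
Stationarity residual: grad f(x) + sum_i lambda_i a_i = (0, 0)
  -> stationarity OK
Primal feasibility (all g_i <= 0): OK
Dual feasibility (all lambda_i >= 0): OK
Complementary slackness (lambda_i * g_i(x) = 0 for all i): FAILS

Verdict: the first failing condition is complementary_slackness -> comp.

comp
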